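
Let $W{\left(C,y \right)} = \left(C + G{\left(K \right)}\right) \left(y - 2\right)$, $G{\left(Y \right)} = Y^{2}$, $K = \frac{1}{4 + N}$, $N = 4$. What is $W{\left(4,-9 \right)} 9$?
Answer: $- \frac{25443}{64} \approx -397.55$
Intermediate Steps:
$K = \frac{1}{8}$ ($K = \frac{1}{4 + 4} = \frac{1}{8} \approx 0.125$)
$W{\left(C,y \right)} = \left(-2 + y\right) \left(\frac{1}{64} + C\right)$ ($W{\left(C,y \right)} = \left(C + \left(\frac{1}{8}\right)^{2}\right) \left(y - 2\right) = \left(C + \frac{1}{64}\right) \left(-2 + y\right) = \left(\frac{1}{64} + C\right) \left(-2 + y\right) = \left(-2 + y\right) \left(\frac{1}{64} + C\right)$)
$W{\left(4,-9 \right)} 9 = \left(- \frac{1}{32} - 8 + \frac{1}{64} \left(-9\right) + 4 \left(-9\right)\right) 9 = \left(- \frac{1}{32} - 8 - \frac{9}{64} - 36\right) 9 = \left(- \frac{2827}{64}\right) 9 = - \frac{25443}{64}$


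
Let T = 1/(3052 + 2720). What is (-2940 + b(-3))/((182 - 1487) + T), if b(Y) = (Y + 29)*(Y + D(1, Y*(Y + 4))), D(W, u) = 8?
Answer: 16219320/7532459 ≈ 2.1533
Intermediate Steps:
b(Y) = (8 + Y)*(29 + Y) (b(Y) = (Y + 29)*(Y + 8) = (29 + Y)*(8 + Y) = (8 + Y)*(29 + Y))
T = 1/5772 ≈ 0.00017325
(-2940 + b(-3))/((182 - 1487) + T) = (-2940 + (232 + (-3)² + 37*(-3)))/((182 - 1487) + 1/5772) = (-2940 + (232 + 9 - 111))/(-1305 + 1/5772) = (-2940 + 130)/(-7532459/5772) = -2810*(-5772/7532459) = 16219320/7532459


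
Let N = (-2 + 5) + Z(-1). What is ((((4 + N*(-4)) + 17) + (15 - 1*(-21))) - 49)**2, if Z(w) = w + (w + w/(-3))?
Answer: 64/9 ≈ 7.1111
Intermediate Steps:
Z(w) = 5*w/3 (Z(w) = w + (w + w*(-1/3)) = w + (w - w/3) = w + 2*w/3 = 5*w/3)
N = 4/3 (N = (-2 + 5) + (5/3)*(-1) = 3 - 5/3 = 4/3 ≈ 1.3333)
((((4 + N*(-4)) + 17) + (15 - 1*(-21))) - 49)**2 = ((((4 + (4/3)*(-4)) + 17) + (15 - 1*(-21))) - 49)**2 = ((((4 - 16/3) + 17) + (15 + 21)) - 49)**2 = (((-4/3 + 17) + 36) - 49)**2 = ((47/3 + 36) - 49)**2 = (155/3 - 49)**2 = (8/3)**2 = 64/9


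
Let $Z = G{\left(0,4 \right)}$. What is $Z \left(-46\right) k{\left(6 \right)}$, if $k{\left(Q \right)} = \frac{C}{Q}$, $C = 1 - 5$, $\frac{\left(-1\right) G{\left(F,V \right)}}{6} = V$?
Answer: $-736$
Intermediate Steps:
$G{\left(F,V \right)} = - 6 V$
$C = -4$
$Z = -24$ ($Z = \left(-6\right) 4 = -24$)
$k{\left(Q \right)} = - \frac{4}{Q}$
$Z \left(-46\right) k{\left(6 \right)} = \left(-24\right) \left(-46\right) \left(- \frac{4}{6}\right) = 1104 \left(\left(-4\right) \frac{1}{6}\right) = 1104 \left(- \frac{2}{3}\right) = -736$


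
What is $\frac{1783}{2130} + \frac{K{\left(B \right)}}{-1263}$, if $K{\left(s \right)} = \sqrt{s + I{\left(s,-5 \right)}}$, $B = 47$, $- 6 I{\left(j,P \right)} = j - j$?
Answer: $\frac{1783}{2130} - \frac{\sqrt{47}}{1263} \approx 0.83166$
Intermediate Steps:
$I{\left(j,P \right)} = 0$ ($I{\left(j,P \right)} = - \frac{j - j}{6} = \left(- \frac{1}{6}\right) 0 = 0$)
$K{\left(s \right)} = \sqrt{s}$ ($K{\left(s \right)} = \sqrt{s + 0} = \sqrt{s}$)
$\frac{1783}{2130} + \frac{K{\left(B \right)}}{-1263} = \frac{1783}{2130} + \frac{\sqrt{47}}{-1263} = 1783 \cdot \frac{1}{2130} + \sqrt{47} \left(- \frac{1}{1263}\right) = \frac{1783}{2130} - \frac{\sqrt{47}}{1263}$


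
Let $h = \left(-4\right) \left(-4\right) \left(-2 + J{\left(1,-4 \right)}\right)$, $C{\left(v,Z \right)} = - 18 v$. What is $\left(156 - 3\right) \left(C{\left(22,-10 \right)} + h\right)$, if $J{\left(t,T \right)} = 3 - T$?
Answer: $-48348$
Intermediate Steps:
$h = 80$ ($h = \left(-4\right) \left(-4\right) \left(-2 + \left(3 - -4\right)\right) = 16 \left(-2 + \left(3 + 4\right)\right) = 16 \left(-2 + 7\right) = 16 \cdot 5 = 80$)
$\left(156 - 3\right) \left(C{\left(22,-10 \right)} + h\right) = \left(156 - 3\right) \left(\left(-18\right) 22 + 80\right) = 153 \left(-396 + 80\right) = 153 \left(-316\right) = -48348$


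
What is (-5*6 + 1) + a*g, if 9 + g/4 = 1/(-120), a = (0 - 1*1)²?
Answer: -1951/30 ≈ -65.033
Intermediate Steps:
a = 1 (a = (0 - 1)² = (-1)² = 1)
g = -1081/30 (g = -36 + 4/(-120) = -36 + 4*(-1/120) = -36 - 1/30 = -1081/30 ≈ -36.033)
(-5*6 + 1) + a*g = (-5*6 + 1) + 1*(-1081/30) = (-30 + 1) - 1081/30 = -29 - 1081/30 = -1951/30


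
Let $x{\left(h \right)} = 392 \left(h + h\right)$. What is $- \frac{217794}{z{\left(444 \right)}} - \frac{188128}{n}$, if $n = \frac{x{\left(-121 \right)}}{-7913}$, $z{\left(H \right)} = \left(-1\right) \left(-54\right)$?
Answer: $- \frac{1052586257}{53361} \approx -19726.0$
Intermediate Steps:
$z{\left(H \right)} = 54$
$x{\left(h \right)} = 784 h$ ($x{\left(h \right)} = 392 \cdot 2 h = 784 h$)
$n = \frac{94864}{7913}$ ($n = \frac{784 \left(-121\right)}{-7913} = \left(-94864\right) \left(- \frac{1}{7913}\right) = \frac{94864}{7913} \approx 11.988$)
$- \frac{217794}{z{\left(444 \right)}} - \frac{188128}{n} = - \frac{217794}{54} - \frac{188128}{\frac{94864}{7913}} = \left(-217794\right) \frac{1}{54} - \frac{93041054}{5929} = - \frac{36299}{9} - \frac{93041054}{5929} = - \frac{1052586257}{53361}$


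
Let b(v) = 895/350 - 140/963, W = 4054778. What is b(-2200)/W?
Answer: 162577/273332584980 ≈ 5.9480e-7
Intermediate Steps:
b(v) = 162577/67410 (b(v) = 895*(1/350) - 140*1/963 = 179/70 - 140/963 = 162577/67410)
b(-2200)/W = (162577/67410)/4054778 = (162577/67410)*(1/4054778) = 162577/273332584980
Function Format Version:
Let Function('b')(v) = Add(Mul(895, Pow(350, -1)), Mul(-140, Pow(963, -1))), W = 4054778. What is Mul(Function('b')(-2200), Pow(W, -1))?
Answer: Rational(162577, 273332584980) ≈ 5.9480e-7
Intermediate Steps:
Function('b')(v) = Rational(162577, 67410) (Function('b')(v) = Add(Mul(895, Rational(1, 350)), Mul(-140, Rational(1, 963))) = Add(Rational(179, 70), Rational(-140, 963)) = Rational(162577, 67410))
Mul(Function('b')(-2200), Pow(W, -1)) = Mul(Rational(162577, 67410), Pow(4054778, -1)) = Mul(Rational(162577, 67410), Rational(1, 4054778)) = Rational(162577, 273332584980)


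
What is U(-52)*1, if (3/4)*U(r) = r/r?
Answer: 4/3 ≈ 1.3333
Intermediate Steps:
U(r) = 4/3 (U(r) = 4*(r/r)/3 = (4/3)*1 = 4/3)
U(-52)*1 = (4/3)*1 = 4/3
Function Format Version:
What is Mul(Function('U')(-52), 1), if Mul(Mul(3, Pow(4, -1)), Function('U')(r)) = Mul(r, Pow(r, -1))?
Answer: Rational(4, 3) ≈ 1.3333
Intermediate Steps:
Function('U')(r) = Rational(4, 3) (Function('U')(r) = Mul(Rational(4, 3), Mul(r, Pow(r, -1))) = Mul(Rational(4, 3), 1) = Rational(4, 3))
Mul(Function('U')(-52), 1) = Mul(Rational(4, 3), 1) = Rational(4, 3)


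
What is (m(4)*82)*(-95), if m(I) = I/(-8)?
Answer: 3895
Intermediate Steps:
m(I) = -I/8 (m(I) = I*(-⅛) = -I/8)
(m(4)*82)*(-95) = (-⅛*4*82)*(-95) = -½*82*(-95) = -41*(-95) = 3895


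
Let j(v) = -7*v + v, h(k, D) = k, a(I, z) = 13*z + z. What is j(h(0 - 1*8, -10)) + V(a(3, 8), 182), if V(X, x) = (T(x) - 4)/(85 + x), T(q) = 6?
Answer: 12818/267 ≈ 48.008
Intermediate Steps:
a(I, z) = 14*z
V(X, x) = 2/(85 + x) (V(X, x) = (6 - 4)/(85 + x) = 2/(85 + x))
j(v) = -6*v
j(h(0 - 1*8, -10)) + V(a(3, 8), 182) = -6*(0 - 1*8) + 2/(85 + 182) = -6*(0 - 8) + 2/267 = -6*(-8) + 2*(1/267) = 48 + 2/267 = 12818/267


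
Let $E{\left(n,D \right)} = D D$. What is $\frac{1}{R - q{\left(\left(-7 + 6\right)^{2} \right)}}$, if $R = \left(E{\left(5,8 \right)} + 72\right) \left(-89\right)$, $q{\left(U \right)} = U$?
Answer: $- \frac{1}{12105} \approx -8.2611 \cdot 10^{-5}$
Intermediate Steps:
$E{\left(n,D \right)} = D^{2}$
$R = -12104$ ($R = \left(8^{2} + 72\right) \left(-89\right) = \left(64 + 72\right) \left(-89\right) = 136 \left(-89\right) = -12104$)
$\frac{1}{R - q{\left(\left(-7 + 6\right)^{2} \right)}} = \frac{1}{-12104 - \left(-7 + 6\right)^{2}} = \frac{1}{-12104 - \left(-1\right)^{2}} = \frac{1}{-12104 - 1} = \frac{1}{-12105} = - \frac{1}{12105}$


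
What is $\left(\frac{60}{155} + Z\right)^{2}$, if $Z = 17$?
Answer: $\frac{290521}{961} \approx 302.31$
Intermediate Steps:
$\left(\frac{60}{155} + Z\right)^{2} = \left(\frac{60}{155} + 17\right)^{2} = \left(60 \cdot \frac{1}{155} + 17\right)^{2} = \left(\frac{12}{31} + 17\right)^{2} = \left(\frac{539}{31}\right)^{2} = \frac{290521}{961}$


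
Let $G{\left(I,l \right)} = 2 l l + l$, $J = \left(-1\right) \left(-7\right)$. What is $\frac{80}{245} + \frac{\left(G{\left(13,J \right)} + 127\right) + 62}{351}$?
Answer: $\frac{6674}{5733} \approx 1.1641$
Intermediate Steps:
$J = 7$
$G{\left(I,l \right)} = l + 2 l^{2}$ ($G{\left(I,l \right)} = 2 l^{2} + l = l + 2 l^{2}$)
$\frac{80}{245} + \frac{\left(G{\left(13,J \right)} + 127\right) + 62}{351} = \frac{80}{245} + \frac{\left(7 \left(1 + 2 \cdot 7\right) + 127\right) + 62}{351} = 80 \cdot \frac{1}{245} + \left(\left(7 \left(1 + 14\right) + 127\right) + 62\right) \frac{1}{351} = \frac{16}{49} + \left(\left(7 \cdot 15 + 127\right) + 62\right) \frac{1}{351} = \frac{16}{49} + \left(\left(105 + 127\right) + 62\right) \frac{1}{351} = \frac{16}{49} + \left(232 + 62\right) \frac{1}{351} = \frac{16}{49} + 294 \cdot \frac{1}{351} = \frac{16}{49} + \frac{98}{117} = \frac{6674}{5733}$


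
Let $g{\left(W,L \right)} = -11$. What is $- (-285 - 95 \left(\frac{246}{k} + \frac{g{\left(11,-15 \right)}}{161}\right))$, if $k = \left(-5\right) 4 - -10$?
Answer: $- \frac{331417}{161} \approx -2058.5$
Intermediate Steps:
$k = -10$ ($k = -20 + 10 = -10$)
$- (-285 - 95 \left(\frac{246}{k} + \frac{g{\left(11,-15 \right)}}{161}\right)) = - (-285 - 95 \left(\frac{246}{-10} - \frac{11}{161}\right)) = - (-285 - 95 \left(246 \left(- \frac{1}{10}\right) - \frac{11}{161}\right)) = - (-285 - 95 \left(- \frac{123}{5} - \frac{11}{161}\right)) = - (-285 - - \frac{377302}{161}) = - (-285 + \frac{377302}{161}) = \left(-1\right) \frac{331417}{161} = - \frac{331417}{161}$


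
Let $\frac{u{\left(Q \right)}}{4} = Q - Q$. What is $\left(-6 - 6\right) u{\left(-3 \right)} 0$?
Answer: $0$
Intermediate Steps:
$u{\left(Q \right)} = 0$ ($u{\left(Q \right)} = 4 \left(Q - Q\right) = 4 \cdot 0 = 0$)
$\left(-6 - 6\right) u{\left(-3 \right)} 0 = \left(-6 - 6\right) 0 \cdot 0 = \left(-12\right) 0 \cdot 0 = 0 \cdot 0 = 0$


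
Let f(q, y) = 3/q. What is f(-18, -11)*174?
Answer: -29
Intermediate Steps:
f(-18, -11)*174 = (3/(-18))*174 = (3*(-1/18))*174 = -⅙*174 = -29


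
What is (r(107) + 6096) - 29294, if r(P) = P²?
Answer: -11749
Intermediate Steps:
(r(107) + 6096) - 29294 = (107² + 6096) - 29294 = (11449 + 6096) - 29294 = 17545 - 29294 = -11749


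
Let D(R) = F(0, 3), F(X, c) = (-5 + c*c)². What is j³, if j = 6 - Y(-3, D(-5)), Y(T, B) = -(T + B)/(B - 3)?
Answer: 343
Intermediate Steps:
F(X, c) = (-5 + c²)²
D(R) = 16 (D(R) = (-5 + 3²)² = (-5 + 9)² = 4² = 16)
Y(T, B) = -(B + T)/(-3 + B)
j = 7 (j = 6 - (-1*16 - 1*(-3))/(-3 + 16) = 6 - (-16 + 3)/13 = 6 - (-13)/13 = 6 - 1*(-1) = 6 + 1 = 7)
j³ = 7³ = 343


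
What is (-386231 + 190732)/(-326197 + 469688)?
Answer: -195499/143491 ≈ -1.3624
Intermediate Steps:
(-386231 + 190732)/(-326197 + 469688) = -195499/143491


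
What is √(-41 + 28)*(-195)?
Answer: -195*I*√13 ≈ -703.08*I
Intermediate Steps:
√(-41 + 28)*(-195) = √(-13)*(-195) = (I*√13)*(-195) = -195*I*√13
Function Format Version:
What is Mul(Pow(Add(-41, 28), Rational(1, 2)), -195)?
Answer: Mul(-195, I, Pow(13, Rational(1, 2))) ≈ Mul(-703.08, I)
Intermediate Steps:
Mul(Pow(Add(-41, 28), Rational(1, 2)), -195) = Mul(Pow(-13, Rational(1, 2)), -195) = Mul(Mul(I, Pow(13, Rational(1, 2))), -195) = Mul(-195, I, Pow(13, Rational(1, 2)))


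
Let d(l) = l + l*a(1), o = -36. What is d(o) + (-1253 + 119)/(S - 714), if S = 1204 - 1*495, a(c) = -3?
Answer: 1494/5 ≈ 298.80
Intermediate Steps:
S = 709 (S = 1204 - 495 = 709)
d(l) = -2*l (d(l) = l + l*(-3) = l - 3*l = -2*l)
d(o) + (-1253 + 119)/(S - 714) = -2*(-36) + (-1253 + 119)/(709 - 714) = 72 - 1134/(-5) = 72 - 1134*(-⅕) = 72 + 1134/5 = 1494/5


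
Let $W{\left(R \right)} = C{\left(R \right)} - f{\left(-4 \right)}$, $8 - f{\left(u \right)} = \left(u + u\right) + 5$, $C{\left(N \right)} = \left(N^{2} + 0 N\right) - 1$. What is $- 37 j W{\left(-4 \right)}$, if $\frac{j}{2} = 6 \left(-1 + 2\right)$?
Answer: $-1776$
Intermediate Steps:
$C{\left(N \right)} = -1 + N^{2}$ ($C{\left(N \right)} = \left(N^{2} + 0\right) - 1 = N^{2} - 1 = -1 + N^{2}$)
$f{\left(u \right)} = 3 - 2 u$ ($f{\left(u \right)} = 8 - \left(\left(u + u\right) + 5\right) = 8 - \left(2 u + 5\right) = 8 - \left(5 + 2 u\right) = 3 - 2 u$)
$j = 12$ ($j = 2 \cdot 6 \left(-1 + 2\right) = 2 \cdot 6 \cdot 1 = 2 \cdot 6 = 12$)
$W{\left(R \right)} = -12 + R^{2}$ ($W{\left(R \right)} = \left(-1 + R^{2}\right) - \left(3 - -8\right) = \left(-1 + R^{2}\right) - \left(3 + 8\right) = \left(-1 + R^{2}\right) - 11 = -12 + R^{2}$)
$- 37 j W{\left(-4 \right)} = \left(-37\right) 12 \left(-12 + \left(-4\right)^{2}\right) = - 444 \left(-12 + 16\right) = \left(-444\right) 4 = -1776$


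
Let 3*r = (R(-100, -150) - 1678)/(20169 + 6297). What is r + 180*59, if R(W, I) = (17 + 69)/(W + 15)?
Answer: 11945405314/1124805 ≈ 10620.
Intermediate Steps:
R(W, I) = 86/(15 + W)
r = -23786/1124805 (r = ((86/(15 - 100) - 1678)/(20169 + 6297))/3 = ((86/(-85) - 1678)/26466)/3 = ((86*(-1/85) - 1678)*(1/26466))/3 = ((-86/85 - 1678)*(1/26466))/3 = (-142716/85*1/26466)/3 = (1/3)*(-23786/374935) = -23786/1124805 ≈ -0.021147)
r + 180*59 = -23786/1124805 + 180*59 = -23786/1124805 + 10620 = 11945405314/1124805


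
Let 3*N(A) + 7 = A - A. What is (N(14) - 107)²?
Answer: 107584/9 ≈ 11954.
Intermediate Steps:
N(A) = -7/3 (N(A) = -7/3 + (A - A)/3 = -7/3 + (⅓)*0 = -7/3 + 0 = -7/3)
(N(14) - 107)² = (-7/3 - 107)² = (-328/3)² = 107584/9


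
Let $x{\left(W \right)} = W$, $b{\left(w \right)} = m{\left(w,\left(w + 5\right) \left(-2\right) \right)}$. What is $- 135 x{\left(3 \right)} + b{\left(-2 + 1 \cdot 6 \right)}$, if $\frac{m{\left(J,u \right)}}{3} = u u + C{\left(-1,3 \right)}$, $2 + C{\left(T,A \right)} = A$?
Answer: $570$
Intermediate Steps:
$C{\left(T,A \right)} = -2 + A$
$m{\left(J,u \right)} = 3 + 3 u^{2}$ ($m{\left(J,u \right)} = 3 \left(u u + \left(-2 + 3\right)\right) = 3 \left(u^{2} + 1\right) = 3 \left(1 + u^{2}\right) = 3 + 3 u^{2}$)
$b{\left(w \right)} = 3 + 3 \left(-10 - 2 w\right)^{2}$ ($b{\left(w \right)} = 3 + 3 \left(\left(w + 5\right) \left(-2\right)\right)^{2} = 3 + 3 \left(\left(5 + w\right) \left(-2\right)\right)^{2} = 3 + 3 \left(-10 - 2 w\right)^{2}$)
$- 135 x{\left(3 \right)} + b{\left(-2 + 1 \cdot 6 \right)} = \left(-135\right) 3 + \left(3 + 12 \left(5 + \left(-2 + 1 \cdot 6\right)\right)^{2}\right) = -405 + \left(3 + 12 \left(5 + \left(-2 + 6\right)\right)^{2}\right) = -405 + \left(3 + 12 \left(5 + 4\right)^{2}\right) = -405 + \left(3 + 12 \cdot 9^{2}\right) = -405 + \left(3 + 12 \cdot 81\right) = -405 + \left(3 + 972\right) = -405 + 975 = 570$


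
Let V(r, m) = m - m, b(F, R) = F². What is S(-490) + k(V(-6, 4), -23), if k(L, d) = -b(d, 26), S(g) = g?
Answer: -1019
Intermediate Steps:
V(r, m) = 0
k(L, d) = -d²
S(-490) + k(V(-6, 4), -23) = -490 - 1*(-23)² = -490 - 1*529 = -490 - 529 = -1019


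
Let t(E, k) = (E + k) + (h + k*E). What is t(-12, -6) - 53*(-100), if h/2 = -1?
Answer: 5352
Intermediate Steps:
h = -2 (h = 2*(-1) = -2)
t(E, k) = -2 + E + k + E*k (t(E, k) = (E + k) + (-2 + k*E) = (E + k) + (-2 + E*k) = -2 + E + k + E*k)
t(-12, -6) - 53*(-100) = (-2 - 12 - 6 - 12*(-6)) - 53*(-100) = (-2 - 12 - 6 + 72) + 5300 = 52 + 5300 = 5352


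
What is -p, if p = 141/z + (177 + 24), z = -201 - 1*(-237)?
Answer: -2459/12 ≈ -204.92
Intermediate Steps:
z = 36 (z = -201 + 237 = 36)
p = 2459/12 (p = 141/36 + (177 + 24) = 141*(1/36) + 201 = 47/12 + 201 = 2459/12 ≈ 204.92)
-p = -1*2459/12 = -2459/12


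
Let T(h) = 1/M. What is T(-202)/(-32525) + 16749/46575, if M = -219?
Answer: 176744822/491485275 ≈ 0.35961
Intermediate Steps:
T(h) = -1/219 (T(h) = 1/(-219) = -1/219)
T(-202)/(-32525) + 16749/46575 = -1/219/(-32525) + 16749/46575 = -1/219*(-1/32525) + 16749*(1/46575) = 1/7122975 + 1861/5175 = 176744822/491485275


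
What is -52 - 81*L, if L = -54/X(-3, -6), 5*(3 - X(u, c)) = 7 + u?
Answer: 21298/11 ≈ 1936.2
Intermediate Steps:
X(u, c) = 8/5 - u/5 (X(u, c) = 3 - (7 + u)/5 = 3 + (-7/5 - u/5) = 8/5 - u/5)
L = -270/11 (L = -54/(8/5 - ⅕*(-3)) = -54/(8/5 + ⅗) = -54/11/5 = -54*5/11 = -270/11 ≈ -24.545)
-52 - 81*L = -52 - 81*(-270/11) = -52 + 21870/11 = 21298/11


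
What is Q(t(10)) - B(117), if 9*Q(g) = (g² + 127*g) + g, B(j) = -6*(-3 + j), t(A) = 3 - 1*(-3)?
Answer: 2320/3 ≈ 773.33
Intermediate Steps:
t(A) = 6 (t(A) = 3 + 3 = 6)
B(j) = 18 - 6*j
Q(g) = g²/9 + 128*g/9 (Q(g) = ((g² + 127*g) + g)/9 = (g² + 128*g)/9 = g²/9 + 128*g/9)
Q(t(10)) - B(117) = (⅑)*6*(128 + 6) - (18 - 6*117) = (⅑)*6*134 - (18 - 702) = 268/3 - 1*(-684) = 268/3 + 684 = 2320/3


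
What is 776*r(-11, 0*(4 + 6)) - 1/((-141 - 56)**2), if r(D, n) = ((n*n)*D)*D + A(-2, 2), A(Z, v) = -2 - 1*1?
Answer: -90347353/38809 ≈ -2328.0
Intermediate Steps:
A(Z, v) = -3 (A(Z, v) = -2 - 1 = -3)
r(D, n) = -3 + D**2*n**2 (r(D, n) = ((n*n)*D)*D - 3 = (n**2*D)*D - 3 = (D*n**2)*D - 3 = D**2*n**2 - 3 = -3 + D**2*n**2)
776*r(-11, 0*(4 + 6)) - 1/((-141 - 56)**2) = 776*(-3 + (-11)**2*(0*(4 + 6))**2) - 1/((-141 - 56)**2) = 776*(-3 + 121*(0*10)**2) - 1/((-197)**2) = 776*(-3 + 121*0**2) - 1/38809 = 776*(-3 + 121*0) - 1*1/38809 = 776*(-3 + 0) - 1/38809 = 776*(-3) - 1/38809 = -2328 - 1/38809 = -90347353/38809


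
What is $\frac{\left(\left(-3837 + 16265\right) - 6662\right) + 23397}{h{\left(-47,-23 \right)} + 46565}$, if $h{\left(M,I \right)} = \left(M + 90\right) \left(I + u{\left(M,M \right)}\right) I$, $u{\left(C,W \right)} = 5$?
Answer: $\frac{29163}{64367} \approx 0.45307$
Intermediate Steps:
$h{\left(M,I \right)} = I \left(5 + I\right) \left(90 + M\right)$ ($h{\left(M,I \right)} = \left(M + 90\right) \left(I + 5\right) I = \left(90 + M\right) \left(5 + I\right) I = \left(5 + I\right) \left(90 + M\right) I = I \left(5 + I\right) \left(90 + M\right)$)
$\frac{\left(\left(-3837 + 16265\right) - 6662\right) + 23397}{h{\left(-47,-23 \right)} + 46565} = \frac{\left(\left(-3837 + 16265\right) - 6662\right) + 23397}{- 23 \left(450 + 5 \left(-47\right) + 90 \left(-23\right) - -1081\right) + 46565} = \frac{\left(12428 - 6662\right) + 23397}{- 23 \left(450 - 235 - 2070 + 1081\right) + 46565} = \frac{5766 + 23397}{\left(-23\right) \left(-774\right) + 46565} = \frac{29163}{17802 + 46565} = \frac{29163}{64367}$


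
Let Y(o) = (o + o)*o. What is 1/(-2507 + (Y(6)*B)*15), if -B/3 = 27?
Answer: -1/89987 ≈ -1.1113e-5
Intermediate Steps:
B = -81 (B = -3*27 = -81)
Y(o) = 2*o² (Y(o) = (2*o)*o = 2*o²)
1/(-2507 + (Y(6)*B)*15) = 1/(-2507 + ((2*6²)*(-81))*15) = 1/(-2507 + ((2*36)*(-81))*15) = 1/(-2507 + (72*(-81))*15) = 1/(-2507 - 5832*15) = 1/(-2507 - 87480) = 1/(-89987) = -1/89987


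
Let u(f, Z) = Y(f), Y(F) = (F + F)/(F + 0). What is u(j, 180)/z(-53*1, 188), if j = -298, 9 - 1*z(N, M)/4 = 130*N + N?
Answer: 1/13904 ≈ 7.1922e-5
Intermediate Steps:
z(N, M) = 36 - 524*N (z(N, M) = 36 - 4*(130*N + N) = 36 - 524*N)
Y(F) = 2 (Y(F) = (2*F)/F = 2)
u(f, Z) = 2
u(j, 180)/z(-53*1, 188) = 2/(36 - (-27772)) = 2/(36 - 524*(-53)) = 2/(36 + 27772) = 2/27808 = 2*(1/27808) = 1/13904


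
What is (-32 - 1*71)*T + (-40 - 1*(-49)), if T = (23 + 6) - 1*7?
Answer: -2257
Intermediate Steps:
T = 22 (T = 29 - 7 = 22)
(-32 - 1*71)*T + (-40 - 1*(-49)) = (-32 - 1*71)*22 + (-40 - 1*(-49)) = (-32 - 71)*22 + (-40 + 49) = -103*22 + 9 = -2266 + 9 = -2257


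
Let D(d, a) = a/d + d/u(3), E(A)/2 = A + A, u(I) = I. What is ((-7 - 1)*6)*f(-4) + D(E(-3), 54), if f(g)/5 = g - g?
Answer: -17/2 ≈ -8.5000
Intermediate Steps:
E(A) = 4*A (E(A) = 2*(A + A) = 2*(2*A) = 4*A)
f(g) = 0 (f(g) = 5*(g - g) = 5*0 = 0)
D(d, a) = d/3 + a/d (D(d, a) = a/d + d/3 = d/3 + a/d)
((-7 - 1)*6)*f(-4) + D(E(-3), 54) = ((-7 - 1)*6)*0 + ((4*(-3))/3 + 54/((4*(-3)))) = -8*6*0 + ((1/3)*(-12) + 54/(-12)) = -48*0 + (-4 + 54*(-1/12)) = 0 + (-4 - 9/2) = 0 - 17/2 = -17/2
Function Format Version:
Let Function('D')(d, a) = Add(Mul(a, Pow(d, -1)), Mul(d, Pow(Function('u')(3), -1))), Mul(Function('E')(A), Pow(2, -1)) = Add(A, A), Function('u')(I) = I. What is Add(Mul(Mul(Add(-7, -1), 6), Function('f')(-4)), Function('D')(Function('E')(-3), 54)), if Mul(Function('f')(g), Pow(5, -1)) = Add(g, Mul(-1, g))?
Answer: Rational(-17, 2) ≈ -8.5000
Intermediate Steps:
Function('E')(A) = Mul(4, A) (Function('E')(A) = Mul(2, Add(A, A)) = Mul(2, Mul(2, A)) = Mul(4, A))
Function('f')(g) = 0 (Function('f')(g) = Mul(5, Add(g, Mul(-1, g))) = Mul(5, 0) = 0)
Function('D')(d, a) = Add(Mul(Rational(1, 3), d), Mul(a, Pow(d, -1))) (Function('D')(d, a) = Add(Mul(a, Pow(d, -1)), Mul(d, Pow(3, -1))) = Add(Mul(a, Pow(d, -1)), Mul(d, Rational(1, 3))) = Add(Mul(a, Pow(d, -1)), Mul(Rational(1, 3), d)) = Add(Mul(Rational(1, 3), d), Mul(a, Pow(d, -1))))
Add(Mul(Mul(Add(-7, -1), 6), Function('f')(-4)), Function('D')(Function('E')(-3), 54)) = Add(Mul(Mul(Add(-7, -1), 6), 0), Add(Mul(Rational(1, 3), Mul(4, -3)), Mul(54, Pow(Mul(4, -3), -1)))) = Add(Mul(Mul(-8, 6), 0), Add(Mul(Rational(1, 3), -12), Mul(54, Pow(-12, -1)))) = Add(Mul(-48, 0), Add(-4, Mul(54, Rational(-1, 12)))) = Add(0, Add(-4, Rational(-9, 2))) = Add(0, Rational(-17, 2)) = Rational(-17, 2)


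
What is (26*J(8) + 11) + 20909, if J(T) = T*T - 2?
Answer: 22532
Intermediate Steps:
J(T) = -2 + T² (J(T) = T² - 2 = -2 + T²)
(26*J(8) + 11) + 20909 = (26*(-2 + 8²) + 11) + 20909 = (26*(-2 + 64) + 11) + 20909 = (26*62 + 11) + 20909 = (1612 + 11) + 20909 = 1623 + 20909 = 22532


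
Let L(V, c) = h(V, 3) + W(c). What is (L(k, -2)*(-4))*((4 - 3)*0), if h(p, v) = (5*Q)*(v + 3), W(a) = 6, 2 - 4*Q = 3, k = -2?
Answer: 0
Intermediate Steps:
Q = -1/4 (Q = 1/2 - 1/4*3 = 1/2 - 3/4 = -1/4 ≈ -0.25000)
h(p, v) = -15/4 - 5*v/4 (h(p, v) = (5*(-1/4))*(v + 3) = -5*(3 + v)/4 = -15/4 - 5*v/4)
L(V, c) = -3/2 (L(V, c) = (-15/4 - 5/4*3) + 6 = (-15/4 - 15/4) + 6 = -15/2 + 6 = -3/2)
(L(k, -2)*(-4))*((4 - 3)*0) = (-3/2*(-4))*((4 - 3)*0) = 6*(1*0) = 6*0 = 0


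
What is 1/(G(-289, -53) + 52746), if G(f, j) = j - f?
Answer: 1/52982 ≈ 1.8874e-5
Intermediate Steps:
1/(G(-289, -53) + 52746) = 1/((-53 - 1*(-289)) + 52746) = 1/((-53 + 289) + 52746) = 1/(236 + 52746) = 1/52982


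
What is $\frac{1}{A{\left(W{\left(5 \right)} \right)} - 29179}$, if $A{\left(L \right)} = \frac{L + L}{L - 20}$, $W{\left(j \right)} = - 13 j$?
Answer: $- \frac{17}{496017} \approx -3.4273 \cdot 10^{-5}$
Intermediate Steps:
$A{\left(L \right)} = \frac{2 L}{-20 + L}$
$\frac{1}{A{\left(W{\left(5 \right)} \right)} - 29179} = \frac{1}{\frac{2 \left(\left(-13\right) 5\right)}{-20 - 65} - 29179} = \frac{1}{2 \left(-65\right) \frac{1}{-20 - 65} - 29179} = \frac{1}{2 \left(-65\right) \frac{1}{-85} - 29179} = \frac{1}{2 \left(-65\right) \left(- \frac{1}{85}\right) - 29179} = \frac{1}{\frac{26}{17} - 29179} = \frac{1}{- \frac{496017}{17}} = - \frac{17}{496017}$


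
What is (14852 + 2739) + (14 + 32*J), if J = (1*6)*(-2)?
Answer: 17221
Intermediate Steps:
J = -12 (J = 6*(-2) = -12)
(14852 + 2739) + (14 + 32*J) = (14852 + 2739) + (14 + 32*(-12)) = 17591 + (14 - 384) = 17591 - 370 = 17221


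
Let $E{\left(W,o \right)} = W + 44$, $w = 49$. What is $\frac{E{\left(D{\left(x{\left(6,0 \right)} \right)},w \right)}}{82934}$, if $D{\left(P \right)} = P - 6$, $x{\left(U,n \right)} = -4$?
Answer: $\frac{17}{41467} \approx 0.00040996$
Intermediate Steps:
$D{\left(P \right)} = -6 + P$
$E{\left(W,o \right)} = 44 + W$
$\frac{E{\left(D{\left(x{\left(6,0 \right)} \right)},w \right)}}{82934} = \frac{44 - 10}{82934} = \left(44 - 10\right) \frac{1}{82934} = 34 \cdot \frac{1}{82934} = \frac{17}{41467}$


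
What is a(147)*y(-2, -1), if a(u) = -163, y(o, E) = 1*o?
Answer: 326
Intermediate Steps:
y(o, E) = o
a(147)*y(-2, -1) = -163*(-2) = 326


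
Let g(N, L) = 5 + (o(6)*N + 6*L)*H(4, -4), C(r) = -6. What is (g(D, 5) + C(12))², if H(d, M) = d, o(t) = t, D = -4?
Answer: 529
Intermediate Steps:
g(N, L) = 5 + 24*L + 24*N (g(N, L) = 5 + (6*N + 6*L)*4 = 5 + (6*L + 6*N)*4 = 5 + (24*L + 24*N) = 5 + 24*L + 24*N)
(g(D, 5) + C(12))² = ((5 + 24*5 + 24*(-4)) - 6)² = ((5 + 120 - 96) - 6)² = (29 - 6)² = 23² = 529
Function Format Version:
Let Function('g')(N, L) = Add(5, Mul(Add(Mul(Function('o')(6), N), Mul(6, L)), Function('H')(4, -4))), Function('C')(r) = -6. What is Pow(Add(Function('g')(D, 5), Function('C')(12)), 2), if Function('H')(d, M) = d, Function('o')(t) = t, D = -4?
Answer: 529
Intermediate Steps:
Function('g')(N, L) = Add(5, Mul(24, L), Mul(24, N)) (Function('g')(N, L) = Add(5, Mul(Add(Mul(6, N), Mul(6, L)), 4)) = Add(5, Mul(Add(Mul(6, L), Mul(6, N)), 4)) = Add(5, Add(Mul(24, L), Mul(24, N))) = Add(5, Mul(24, L), Mul(24, N)))
Pow(Add(Function('g')(D, 5), Function('C')(12)), 2) = Pow(Add(Add(5, Mul(24, 5), Mul(24, -4)), -6), 2) = Pow(Add(Add(5, 120, -96), -6), 2) = Pow(Add(29, -6), 2) = Pow(23, 2) = 529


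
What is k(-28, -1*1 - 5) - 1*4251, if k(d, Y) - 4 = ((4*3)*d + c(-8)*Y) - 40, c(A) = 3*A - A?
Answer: -4527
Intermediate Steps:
c(A) = 2*A
k(d, Y) = -36 - 16*Y + 12*d (k(d, Y) = 4 + (((4*3)*d + (2*(-8))*Y) - 40) = 4 + ((12*d - 16*Y) - 40) = 4 + ((-16*Y + 12*d) - 40) = 4 + (-40 - 16*Y + 12*d) = -36 - 16*Y + 12*d)
k(-28, -1*1 - 5) - 1*4251 = (-36 - 16*(-1*1 - 5) + 12*(-28)) - 1*4251 = (-36 - 16*(-1 - 5) - 336) - 4251 = (-36 - 16*(-6) - 336) - 4251 = (-36 + 96 - 336) - 4251 = -276 - 4251 = -4527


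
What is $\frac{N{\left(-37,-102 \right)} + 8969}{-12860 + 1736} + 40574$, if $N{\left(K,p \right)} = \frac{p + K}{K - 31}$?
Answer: $\frac{30690861937}{756432} \approx 40573.0$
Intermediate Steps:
$N{\left(K,p \right)} = \frac{K + p}{-31 + K}$
$\frac{N{\left(-37,-102 \right)} + 8969}{-12860 + 1736} + 40574 = \frac{\frac{-37 - 102}{-31 - 37} + 8969}{-12860 + 1736} + 40574 = \frac{\frac{1}{-68} \left(-139\right) + 8969}{-11124} + 40574 = \left(\left(- \frac{1}{68}\right) \left(-139\right) + 8969\right) \left(- \frac{1}{11124}\right) + 40574 = \left(\frac{139}{68} + 8969\right) \left(- \frac{1}{11124}\right) + 40574 = \frac{610031}{68} \left(- \frac{1}{11124}\right) + 40574 = - \frac{610031}{756432} + 40574 = \frac{30690861937}{756432}$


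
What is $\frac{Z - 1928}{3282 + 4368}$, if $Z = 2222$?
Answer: $\frac{49}{1275} \approx 0.038431$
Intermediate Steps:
$\frac{Z - 1928}{3282 + 4368} = \frac{2222 - 1928}{3282 + 4368} = \frac{294}{7650} = 294 \cdot \frac{1}{7650} = \frac{49}{1275}$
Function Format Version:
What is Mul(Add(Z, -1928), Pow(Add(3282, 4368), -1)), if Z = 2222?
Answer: Rational(49, 1275) ≈ 0.038431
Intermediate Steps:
Mul(Add(Z, -1928), Pow(Add(3282, 4368), -1)) = Mul(Add(2222, -1928), Pow(Add(3282, 4368), -1)) = Mul(294, Pow(7650, -1)) = Mul(294, Rational(1, 7650)) = Rational(49, 1275)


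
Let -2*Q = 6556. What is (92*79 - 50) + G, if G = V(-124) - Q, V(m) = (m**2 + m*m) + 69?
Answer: 41317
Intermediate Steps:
V(m) = 69 + 2*m**2 (V(m) = (m**2 + m**2) + 69 = 2*m**2 + 69 = 69 + 2*m**2)
Q = -3278 (Q = -1/2*6556 = -3278)
G = 34099 (G = (69 + 2*(-124)**2) - 1*(-3278) = (69 + 2*15376) + 3278 = (69 + 30752) + 3278 = 30821 + 3278 = 34099)
(92*79 - 50) + G = (92*79 - 50) + 34099 = (7268 - 50) + 34099 = 7218 + 34099 = 41317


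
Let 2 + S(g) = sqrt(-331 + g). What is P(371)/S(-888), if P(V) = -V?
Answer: 742/1223 + 371*I*sqrt(1219)/1223 ≈ 0.6067 + 10.591*I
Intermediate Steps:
S(g) = -2 + sqrt(-331 + g)
P(371)/S(-888) = (-1*371)/(-2 + sqrt(-331 - 888)) = -371/(-2 + sqrt(-1219)) = -371/(-2 + I*sqrt(1219))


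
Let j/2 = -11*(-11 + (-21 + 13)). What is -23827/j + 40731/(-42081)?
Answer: -339896515/5863286 ≈ -57.970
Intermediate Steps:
j = 418 (j = 2*(-11*(-11 + (-21 + 13))) = 2*(-11*(-11 - 8)) = 2*(-11*(-19)) = 2*209 = 418)
-23827/j + 40731/(-42081) = -23827/418 + 40731/(-42081) = -23827*1/418 + 40731*(-1/42081) = -23827/418 - 13577/14027 = -339896515/5863286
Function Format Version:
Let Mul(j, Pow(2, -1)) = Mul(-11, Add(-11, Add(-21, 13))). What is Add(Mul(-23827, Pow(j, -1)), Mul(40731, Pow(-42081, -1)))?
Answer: Rational(-339896515, 5863286) ≈ -57.970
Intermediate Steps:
j = 418 (j = Mul(2, Mul(-11, Add(-11, Add(-21, 13)))) = Mul(2, Mul(-11, Add(-11, -8))) = Mul(2, Mul(-11, -19)) = Mul(2, 209) = 418)
Add(Mul(-23827, Pow(j, -1)), Mul(40731, Pow(-42081, -1))) = Add(Mul(-23827, Pow(418, -1)), Mul(40731, Pow(-42081, -1))) = Add(Mul(-23827, Rational(1, 418)), Mul(40731, Rational(-1, 42081))) = Add(Rational(-23827, 418), Rational(-13577, 14027)) = Rational(-339896515, 5863286)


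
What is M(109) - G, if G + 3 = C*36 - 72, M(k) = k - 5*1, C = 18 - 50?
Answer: 1331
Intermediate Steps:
C = -32
M(k) = -5 + k (M(k) = k - 5 = -5 + k)
G = -1227 (G = -3 + (-32*36 - 72) = -3 + (-1152 - 72) = -3 - 1224 = -1227)
M(109) - G = (-5 + 109) - 1*(-1227) = 104 + 1227 = 1331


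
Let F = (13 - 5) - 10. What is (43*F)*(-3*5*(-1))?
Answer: -1290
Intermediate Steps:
F = -2 (F = 8 - 10 = -2)
(43*F)*(-3*5*(-1)) = (43*(-2))*(-3*5*(-1)) = -(-1290)*(-1) = -86*15 = -1290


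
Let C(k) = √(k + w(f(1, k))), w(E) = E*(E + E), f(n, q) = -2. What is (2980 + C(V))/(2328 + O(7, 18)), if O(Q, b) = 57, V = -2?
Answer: 596/477 + √6/2385 ≈ 1.2505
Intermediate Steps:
w(E) = 2*E² (w(E) = E*(2*E) = 2*E²)
C(k) = √(8 + k) (C(k) = √(k + 2*(-2)²) = √(k + 2*4) = √(k + 8) = √(8 + k))
(2980 + C(V))/(2328 + O(7, 18)) = (2980 + √(8 - 2))/(2328 + 57) = (2980 + √6)/2385 = (2980 + √6)*(1/2385) = 596/477 + √6/2385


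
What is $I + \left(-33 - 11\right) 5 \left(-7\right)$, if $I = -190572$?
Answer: $-189032$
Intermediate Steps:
$I + \left(-33 - 11\right) 5 \left(-7\right) = -190572 + \left(-33 - 11\right) 5 \left(-7\right) = -190572 + \left(-44\right) 5 \left(-7\right) = -190572 - -1540 = -190572 + 1540 = -189032$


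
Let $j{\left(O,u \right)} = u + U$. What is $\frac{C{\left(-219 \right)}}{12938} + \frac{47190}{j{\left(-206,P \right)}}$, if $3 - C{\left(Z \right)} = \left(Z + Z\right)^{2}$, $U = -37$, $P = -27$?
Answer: $- \frac{155705511}{207008} \approx -752.17$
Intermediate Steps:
$j{\left(O,u \right)} = -37 + u$ ($j{\left(O,u \right)} = u - 37 = -37 + u$)
$C{\left(Z \right)} = 3 - 4 Z^{2}$ ($C{\left(Z \right)} = 3 - \left(Z + Z\right)^{2} = 3 - \left(2 Z\right)^{2} = 3 - 4 Z^{2}$)
$\frac{C{\left(-219 \right)}}{12938} + \frac{47190}{j{\left(-206,P \right)}} = \frac{3 - 4 \left(-219\right)^{2}}{12938} + \frac{47190}{-37 - 27} = \left(3 - 191844\right) \frac{1}{12938} + \frac{47190}{-64} = \left(3 - 191844\right) \frac{1}{12938} + 47190 \left(- \frac{1}{64}\right) = \left(-191841\right) \frac{1}{12938} - \frac{23595}{32} = - \frac{191841}{12938} - \frac{23595}{32} = - \frac{155705511}{207008}$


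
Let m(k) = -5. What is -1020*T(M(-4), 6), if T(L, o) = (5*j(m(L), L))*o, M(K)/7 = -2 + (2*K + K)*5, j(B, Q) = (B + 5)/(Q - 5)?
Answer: 0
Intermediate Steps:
j(B, Q) = (5 + B)/(-5 + Q)
M(K) = -14 + 105*K (M(K) = 7*(-2 + (2*K + K)*5) = 7*(-2 + (3*K)*5) = 7*(-2 + 15*K) = -14 + 105*K)
T(L, o) = 0 (T(L, o) = (5*((5 - 5)/(-5 + L)))*o = (5*(0/(-5 + L)))*o = (5*0)*o = 0*o = 0)
-1020*T(M(-4), 6) = -1020*0 = 0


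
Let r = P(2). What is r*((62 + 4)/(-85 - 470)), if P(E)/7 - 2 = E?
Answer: -616/185 ≈ -3.3297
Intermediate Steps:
P(E) = 14 + 7*E
r = 28 (r = 14 + 7*2 = 14 + 14 = 28)
r*((62 + 4)/(-85 - 470)) = 28*((62 + 4)/(-85 - 470)) = 28*(66/(-555)) = 28*(66*(-1/555)) = 28*(-22/185) = -616/185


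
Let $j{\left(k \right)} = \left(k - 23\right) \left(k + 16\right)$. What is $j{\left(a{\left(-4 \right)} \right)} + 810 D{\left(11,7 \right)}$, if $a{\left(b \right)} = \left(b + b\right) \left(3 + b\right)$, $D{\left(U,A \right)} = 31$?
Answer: $24750$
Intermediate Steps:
$a{\left(b \right)} = 2 b \left(3 + b\right)$
$j{\left(k \right)} = \left(-23 + k\right) \left(16 + k\right)$
$j{\left(a{\left(-4 \right)} \right)} + 810 D{\left(11,7 \right)} = \left(-368 + \left(2 \left(-4\right) \left(3 - 4\right)\right)^{2} - 7 \cdot 2 \left(-4\right) \left(3 - 4\right)\right) + 810 \cdot 31 = \left(-368 + \left(2 \left(-4\right) \left(-1\right)\right)^{2} - 7 \cdot 2 \left(-4\right) \left(-1\right)\right) + 25110 = \left(-368 + 8^{2} - 56\right) + 25110 = \left(-368 + 64 - 56\right) + 25110 = -360 + 25110 = 24750$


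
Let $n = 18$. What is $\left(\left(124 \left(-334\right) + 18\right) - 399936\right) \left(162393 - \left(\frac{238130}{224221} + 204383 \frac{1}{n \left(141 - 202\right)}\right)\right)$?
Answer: $- \frac{8832385254921201499}{123097329} \approx -7.1751 \cdot 10^{10}$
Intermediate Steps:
$\left(\left(124 \left(-334\right) + 18\right) - 399936\right) \left(162393 - \left(\frac{238130}{224221} + 204383 \frac{1}{n \left(141 - 202\right)}\right)\right) = \left(\left(124 \left(-334\right) + 18\right) - 399936\right) \left(162393 - \left(\frac{238130}{224221} + 204383 \frac{1}{18 \left(141 - 202\right)}\right)\right) = \left(\left(-41416 + 18\right) - 399936\right) \left(162393 - \left(\frac{238130}{224221} + \frac{204383}{18 \left(-61\right)}\right)\right) = \left(-41398 - 399936\right) \left(162393 - \left(\frac{238130}{224221} + \frac{204383}{-1098}\right)\right) = - 441334 \left(162393 - - \frac{45565493903}{246194658}\right) = - 441334 \left(162393 + \left(- \frac{238130}{224221} + \frac{204383}{1098}\right)\right) = - 441334 \left(162393 + \frac{45565493903}{246194658}\right) = \left(-441334\right) \frac{40025854590497}{246194658} = - \frac{8832385254921201499}{123097329}$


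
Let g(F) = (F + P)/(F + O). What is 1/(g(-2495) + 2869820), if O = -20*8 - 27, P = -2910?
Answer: 2682/7696862645 ≈ 3.4845e-7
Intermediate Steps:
O = -187 (O = -160 - 27 = -187)
g(F) = (-2910 + F)/(-187 + F) (g(F) = (F - 2910)/(F - 187) = (-2910 + F)/(-187 + F))
1/(g(-2495) + 2869820) = 1/((-2910 - 2495)/(-187 - 2495) + 2869820) = 1/(-5405/(-2682) + 2869820) = 1/(-1/2682*(-5405) + 2869820) = 1/(5405/2682 + 2869820) = 1/(7696862645/2682) = 2682/7696862645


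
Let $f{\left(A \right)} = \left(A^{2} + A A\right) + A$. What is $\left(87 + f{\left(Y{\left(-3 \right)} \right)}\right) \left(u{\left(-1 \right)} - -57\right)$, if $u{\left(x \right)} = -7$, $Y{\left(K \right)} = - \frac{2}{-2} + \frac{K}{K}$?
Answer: $4850$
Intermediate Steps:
$Y{\left(K \right)} = 2$ ($Y{\left(K \right)} = \left(-2\right) \left(- \frac{1}{2}\right) + 1 = 1 + 1 = 2$)
$f{\left(A \right)} = A + 2 A^{2}$ ($f{\left(A \right)} = \left(A^{2} + A^{2}\right) + A = 2 A^{2} + A = A + 2 A^{2}$)
$\left(87 + f{\left(Y{\left(-3 \right)} \right)}\right) \left(u{\left(-1 \right)} - -57\right) = \left(87 + 2 \left(1 + 2 \cdot 2\right)\right) \left(-7 - -57\right) = \left(87 + 2 \left(1 + 4\right)\right) \left(-7 + 57\right) = \left(87 + 2 \cdot 5\right) 50 = \left(87 + 10\right) 50 = 97 \cdot 50 = 4850$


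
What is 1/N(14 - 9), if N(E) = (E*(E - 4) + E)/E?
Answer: 1/2 ≈ 0.50000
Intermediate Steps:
N(E) = (E + E*(-4 + E))/E (N(E) = (E*(-4 + E) + E)/E = (E + E*(-4 + E))/E)
1/N(14 - 9) = 1/(-3 + (14 - 9)) = 1/(-3 + 5) = 1/2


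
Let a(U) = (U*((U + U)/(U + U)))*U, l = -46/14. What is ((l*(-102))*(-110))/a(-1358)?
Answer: -64515/3227287 ≈ -0.019990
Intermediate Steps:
l = -23/7 (l = -46*1/14 = -23/7 ≈ -3.2857)
a(U) = U² (a(U) = (U*((2*U)/((2*U))))*U = (U*((2*U)*(1/(2*U))))*U = (U*1)*U = U*U = U²)
((l*(-102))*(-110))/a(-1358) = (-23/7*(-102)*(-110))/((-1358)²) = ((2346/7)*(-110))/1844164 = -258060/7*1/1844164 = -64515/3227287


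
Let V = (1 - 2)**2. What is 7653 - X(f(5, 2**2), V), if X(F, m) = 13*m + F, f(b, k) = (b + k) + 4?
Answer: 7627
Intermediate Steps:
f(b, k) = 4 + b + k
V = 1 (V = (-1)**2 = 1)
X(F, m) = F + 13*m
7653 - X(f(5, 2**2), V) = 7653 - ((4 + 5 + 2**2) + 13*1) = 7653 - ((4 + 5 + 4) + 13) = 7653 - (13 + 13) = 7653 - 1*26 = 7653 - 26 = 7627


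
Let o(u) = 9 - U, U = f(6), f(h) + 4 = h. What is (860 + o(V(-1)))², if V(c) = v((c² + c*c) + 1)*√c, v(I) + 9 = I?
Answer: 751689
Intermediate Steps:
v(I) = -9 + I
f(h) = -4 + h
U = 2 (U = -4 + 6 = 2)
V(c) = √c*(-8 + 2*c²) (V(c) = (-9 + ((c² + c*c) + 1))*√c = (-9 + ((c² + c²) + 1))*√c = (-9 + (2*c² + 1))*√c = (-9 + (1 + 2*c²))*√c = (-8 + 2*c²)*√c = √c*(-8 + 2*c²))
o(u) = 7 (o(u) = 9 - 1*2 = 9 - 2 = 7)
(860 + o(V(-1)))² = (860 + 7)² = 867² = 751689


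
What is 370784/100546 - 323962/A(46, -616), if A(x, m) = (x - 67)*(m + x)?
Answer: -7033699693/300883905 ≈ -23.377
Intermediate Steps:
A(x, m) = (-67 + x)*(m + x)
370784/100546 - 323962/A(46, -616) = 370784/100546 - 323962/(46**2 - 67*(-616) - 67*46 - 616*46) = 370784*(1/100546) - 323962/(2116 + 41272 - 3082 - 28336) = 185392/50273 - 323962/11970 = 185392/50273 - 323962*1/11970 = 185392/50273 - 161981/5985 = -7033699693/300883905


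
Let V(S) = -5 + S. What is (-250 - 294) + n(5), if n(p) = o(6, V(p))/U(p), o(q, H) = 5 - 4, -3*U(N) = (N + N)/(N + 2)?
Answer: -5461/10 ≈ -546.10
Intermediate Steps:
U(N) = -2*N/(3*(2 + N)) (U(N) = -(N + N)/(3*(N + 2)) = -2*N/(3*(2 + N)))
o(q, H) = 1
n(p) = -(6 + 3*p)/(2*p) (n(p) = 1/(-2*p/(6 + 3*p)) = 1*(-(6 + 3*p)/(2*p)) = -(6 + 3*p)/(2*p))
(-250 - 294) + n(5) = (-250 - 294) + (-3/2 - 3/5) = -544 + (-3/2 - 3*⅕) = -544 + (-3/2 - ⅗) = -544 - 21/10 = -5461/10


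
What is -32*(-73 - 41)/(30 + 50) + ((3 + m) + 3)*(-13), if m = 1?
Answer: -227/5 ≈ -45.400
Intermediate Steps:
-32*(-73 - 41)/(30 + 50) + ((3 + m) + 3)*(-13) = -32*(-73 - 41)/(30 + 50) + ((3 + 1) + 3)*(-13) = -(-3648)/80 + (4 + 3)*(-13) = -(-3648)/80 + 7*(-13) = -32*(-57/40) - 91 = 228/5 - 91 = -227/5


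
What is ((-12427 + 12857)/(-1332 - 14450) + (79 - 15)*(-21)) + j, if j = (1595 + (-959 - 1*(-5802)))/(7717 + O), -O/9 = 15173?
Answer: -683245819109/508338220 ≈ -1344.1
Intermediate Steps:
O = -136557 (O = -9*15173 = -136557)
j = -3219/64420 (j = (1595 + (-959 - 1*(-5802)))/(7717 - 136557) = (1595 + (-959 + 5802))/(-128840) = (1595 + 4843)*(-1/128840) = 6438*(-1/128840) = -3219/64420 ≈ -0.049969)
((-12427 + 12857)/(-1332 - 14450) + (79 - 15)*(-21)) + j = ((-12427 + 12857)/(-1332 - 14450) + (79 - 15)*(-21)) - 3219/64420 = (430/(-15782) + 64*(-21)) - 3219/64420 = (430*(-1/15782) - 1344) - 3219/64420 = (-215/7891 - 1344) - 3219/64420 = -10605719/7891 - 3219/64420 = -683245819109/508338220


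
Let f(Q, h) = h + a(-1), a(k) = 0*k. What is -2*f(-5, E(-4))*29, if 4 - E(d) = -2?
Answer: -348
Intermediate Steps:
E(d) = 6 (E(d) = 4 - 1*(-2) = 4 + 2 = 6)
a(k) = 0
f(Q, h) = h (f(Q, h) = h + 0 = h)
-2*f(-5, E(-4))*29 = -2*6*29 = -12*29 = -348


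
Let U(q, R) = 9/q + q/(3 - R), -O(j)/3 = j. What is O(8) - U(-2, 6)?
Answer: -121/6 ≈ -20.167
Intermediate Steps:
O(j) = -3*j
O(8) - U(-2, 6) = -3*8 - (-27 - 1*(-2)**2 + 9*6)/((-2)*(-3 + 6)) = -24 - (-1)*(-27 - 1*4 + 54)/(2*3) = -24 - (-1)*(-27 - 4 + 54)/(2*3) = -24 - (-1)*23/(2*3) = -24 - 1*(-23/6) = -24 + 23/6 = -121/6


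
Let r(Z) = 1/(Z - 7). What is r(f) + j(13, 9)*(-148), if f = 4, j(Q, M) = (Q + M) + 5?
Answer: -11989/3 ≈ -3996.3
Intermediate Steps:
j(Q, M) = 5 + M + Q (j(Q, M) = (M + Q) + 5 = 5 + M + Q)
r(Z) = 1/(-7 + Z)
r(f) + j(13, 9)*(-148) = 1/(-7 + 4) + (5 + 9 + 13)*(-148) = 1/(-3) + 27*(-148) = -⅓ - 3996 = -11989/3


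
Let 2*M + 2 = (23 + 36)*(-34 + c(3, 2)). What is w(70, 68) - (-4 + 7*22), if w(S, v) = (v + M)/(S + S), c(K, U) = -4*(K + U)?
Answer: -1609/10 ≈ -160.90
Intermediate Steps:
c(K, U) = -4*K - 4*U
M = -1594 (M = -1 + ((23 + 36)*(-34 + (-4*3 - 4*2)))/2 = -1 + (59*(-34 + (-12 - 8)))/2 = -1 + (59*(-34 - 20))/2 = -1 + (59*(-54))/2 = -1 + (1/2)*(-3186) = -1 - 1593 = -1594)
w(S, v) = (-1594 + v)/(2*S) (w(S, v) = (v - 1594)/(S + S) = (-1594 + v)/((2*S)) = (-1594 + v)*(1/(2*S)) = (-1594 + v)/(2*S))
w(70, 68) - (-4 + 7*22) = (1/2)*(-1594 + 68)/70 - (-4 + 7*22) = (1/2)*(1/70)*(-1526) - (-4 + 154) = -109/10 - 1*150 = -109/10 - 150 = -1609/10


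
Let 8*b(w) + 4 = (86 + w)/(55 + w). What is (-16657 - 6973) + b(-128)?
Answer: -6900085/292 ≈ -23630.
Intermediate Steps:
b(w) = -½ + (86 + w)/(8*(55 + w)) (b(w) = -½ + ((86 + w)/(55 + w))/8 = -½ + (86 + w)/(8*(55 + w)))
(-16657 - 6973) + b(-128) = (-16657 - 6973) + (-134 - 3*(-128))/(8*(55 - 128)) = -23630 + (⅛)*(-134 + 384)/(-73) = -23630 + (⅛)*(-1/73)*250 = -23630 - 125/292 = -6900085/292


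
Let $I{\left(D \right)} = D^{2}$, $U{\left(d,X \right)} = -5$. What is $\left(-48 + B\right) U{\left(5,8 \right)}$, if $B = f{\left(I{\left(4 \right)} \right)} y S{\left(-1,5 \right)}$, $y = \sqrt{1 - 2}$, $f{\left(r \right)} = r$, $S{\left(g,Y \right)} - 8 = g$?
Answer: $240 - 560 i \approx 240.0 - 560.0 i$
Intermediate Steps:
$S{\left(g,Y \right)} = 8 + g$
$y = i$ ($y = \sqrt{-1} = i \approx 1.0 i$)
$B = 112 i$ ($B = 4^{2} i \left(8 - 1\right) = 16 i 7 = 112 i \approx 112.0 i$)
$\left(-48 + B\right) U{\left(5,8 \right)} = \left(-48 + 112 i\right) \left(-5\right) = 240 - 560 i$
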